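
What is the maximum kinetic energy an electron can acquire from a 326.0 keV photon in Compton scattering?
182.7620 keV

Maximum energy transfer occurs at θ = 180° (backscattering).

Initial photon: E₀ = 326.0 keV → λ₀ = 3.8032 pm

Maximum Compton shift (at 180°):
Δλ_max = 2λ_C = 2 × 2.4263 = 4.8526 pm

Final wavelength:
λ' = 3.8032 + 4.8526 = 8.6558 pm

Minimum photon energy (maximum energy to electron):
E'_min = hc/λ' = 143.2380 keV

Maximum electron kinetic energy:
K_max = E₀ - E'_min = 326.0000 - 143.2380 = 182.7620 keV

(Intermediate values are shown rounded; full precision is carried through to the final answer.)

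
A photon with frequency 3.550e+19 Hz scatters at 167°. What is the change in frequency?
1.285e+19 Hz (decrease)

Convert frequency to wavelength (c = 299792458 m/s):
λ₀ = c/f₀ = 299792458/3.550e+19 = 8.4448580e-12 m = 8.4449 pm

Calculate Compton shift:
Δλ = λ_C(1 - cos(167°)) = 4.7904 pm

Final wavelength:
λ' = λ₀ + Δλ = 8.4449 + 4.7904 = 13.2353 pm

Final frequency:
f' = c/λ' = 299792458/1.3235292e-11 = 2.2650989e+19 Hz

Frequency shift (decrease):
Δf = f₀ - f' = 3.550e+19 - 2.2650989e+19 = 1.285e+19 Hz

(Intermediate values are shown rounded; full precision is carried through to the final answer.)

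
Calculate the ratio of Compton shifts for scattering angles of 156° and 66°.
156° produces the larger shift by a factor of 3.225

Calculate both shifts using Δλ = λ_C(1 - cos θ):

For θ₁ = 66°:
Δλ₁ = 2.4263 × (1 - cos(66°))
Δλ₁ = 2.4263 × 0.5933
Δλ₁ = 1.4394 pm

For θ₂ = 156°:
Δλ₂ = 2.4263 × (1 - cos(156°))
Δλ₂ = 2.4263 × 1.9135
Δλ₂ = 4.6429 pm

The 156° angle produces the larger shift.
Ratio: 4.6429/1.4394 = 3.225

(Intermediate values are shown rounded; full precision is carried through to the final answer.)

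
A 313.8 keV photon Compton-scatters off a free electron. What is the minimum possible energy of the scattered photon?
140.8323 keV (at θ = 180°)

The scattered photon has minimum energy when its wavelength is maximum, i.e., when the Compton shift Δλ = λ_C(1 − cos θ) is maximum. This occurs at θ = 180° (backscattering), giving Δλ_max = 2λ_C = 4.8526 pm.

Initial wavelength: λ₀ = hc/E₀ = 3.9511 pm
Maximum final wavelength: λ'_max = λ₀ + 2λ_C = 3.9511 + 4.8526 = 8.8037 pm
Minimum final energy: E'_min = hc/λ'_max = 140.8323 keV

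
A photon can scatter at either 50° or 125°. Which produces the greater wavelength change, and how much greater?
125° produces the larger shift by a factor of 4.405

Calculate both shifts using Δλ = λ_C(1 - cos θ):

For θ₁ = 50°:
Δλ₁ = 2.4263 × (1 - cos(50°))
Δλ₁ = 2.4263 × 0.3572
Δλ₁ = 0.8667 pm

For θ₂ = 125°:
Δλ₂ = 2.4263 × (1 - cos(125°))
Δλ₂ = 2.4263 × 1.5736
Δλ₂ = 3.8180 pm

The 125° angle produces the larger shift.
Ratio: 3.8180/0.8667 = 4.405

(Intermediate values are shown rounded; full precision is carried through to the final answer.)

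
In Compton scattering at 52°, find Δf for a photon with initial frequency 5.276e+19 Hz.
7.438e+18 Hz (decrease)

Convert frequency to wavelength (c = 299792458 m/s):
λ₀ = c/f₀ = 299792458/5.276e+19 = 5.6821922e-12 m = 5.6822 pm

Calculate Compton shift:
Δλ = λ_C(1 - cos(52°)) = 0.9325 pm

Final wavelength:
λ' = λ₀ + Δλ = 5.6822 + 0.9325 = 6.6147 pm

Final frequency:
f' = c/λ' = 299792458/6.6147166e-12 = 4.5322041e+19 Hz

Frequency shift (decrease):
Δf = f₀ - f' = 5.276e+19 - 4.5322041e+19 = 7.438e+18 Hz

(Intermediate values are shown rounded; full precision is carried through to the final answer.)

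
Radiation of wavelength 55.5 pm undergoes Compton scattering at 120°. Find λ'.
59.1395 pm

Using the Compton formula: λ' = λ + λ_C(1 − cos θ)

For θ = 120°, cos θ = -1/2 (exact) = -0.5000, so:
1 − cos 120° = 1 − (-1/2) = 1.5000

Δλ = λ_C × 1.5000 = 2.4263 × 1.5000 = 3.6395 pm

λ' = 55.5 + 3.6395 = 59.1395 pm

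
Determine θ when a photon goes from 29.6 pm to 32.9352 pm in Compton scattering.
112.00°

First find the wavelength shift:
Δλ = λ' - λ = 32.9352 - 29.6 = 3.3352 pm

Using Δλ = λ_C(1 - cos θ), with λ_C = h/(m_e·c) ≈ 2.42631024 pm:
cos θ = 1 - Δλ/λ_C
cos θ = 1 - 3.3352/2.42631024
cos θ = -0.374598

θ = arccos(-0.374598)
θ = 112.00°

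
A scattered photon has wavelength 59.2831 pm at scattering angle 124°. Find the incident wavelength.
55.5000 pm

From λ' = λ + Δλ, we have λ = λ' - Δλ

First calculate the Compton shift:
Δλ = λ_C(1 - cos θ)
Δλ = 2.4263 × (1 - cos(124°))
Δλ = 2.4263 × 1.5592
Δλ = 3.7831 pm

Initial wavelength:
λ = λ' - Δλ
λ = 59.2831 - 3.7831
λ = 55.5000 pm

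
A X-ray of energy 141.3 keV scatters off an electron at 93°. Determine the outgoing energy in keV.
109.4510 keV

First convert energy to wavelength:
λ = hc/E, with hc ≈ 1239.842 keV·pm (i.e. 1239.842 eV·nm)

For E = 141.3 keV = 141300 eV:
λ = 1239.842 keV·pm / 141.3 keV
λ = 8.7745 pm

Calculate the Compton shift:
Δλ = λ_C(1 - cos(93°)) = 2.4263 × 1.0523
Δλ = 2.5533 pm

Final wavelength:
λ' = 8.7745 + 2.5533 = 11.3278 pm

Final energy:
E' = hc/λ' = 1239.842 / 11.3278 = 109.4510 keV

(Intermediate values are shown rounded; full precision is carried through to the final answer.)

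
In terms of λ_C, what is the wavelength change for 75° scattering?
0.7412 λ_C

The Compton shift formula is:
Δλ = λ_C(1 - cos θ)

Dividing both sides by λ_C:
Δλ/λ_C = 1 - cos θ

For θ = 75°:
Δλ/λ_C = 1 - cos(75°)
Δλ/λ_C = 1 - 0.2588
Δλ/λ_C = 0.7412

This means the shift is 0.7412 × λ_C = 1.7983 pm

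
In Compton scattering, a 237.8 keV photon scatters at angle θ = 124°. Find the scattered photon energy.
137.8079 keV

First convert energy to wavelength:
λ = hc/E, with hc ≈ 1239.842 keV·pm (i.e. 1239.842 eV·nm)

For E = 237.8 keV = 237800 eV:
λ = 1239.842 keV·pm / 237.8 keV
λ = 5.2138 pm

Calculate the Compton shift:
Δλ = λ_C(1 - cos(124°)) = 2.4263 × 1.5592
Δλ = 3.7831 pm

Final wavelength:
λ' = 5.2138 + 3.7831 = 8.9969 pm

Final energy:
E' = hc/λ' = 1239.842 / 8.9969 = 137.8079 keV

(Intermediate values are shown rounded; full precision is carried through to the final answer.)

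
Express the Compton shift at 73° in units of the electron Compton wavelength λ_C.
0.7076 λ_C

The Compton shift formula is:
Δλ = λ_C(1 - cos θ)

Dividing both sides by λ_C:
Δλ/λ_C = 1 - cos θ

For θ = 73°:
Δλ/λ_C = 1 - cos(73°)
Δλ/λ_C = 1 - 0.2924
Δλ/λ_C = 0.7076

This means the shift is 0.7076 × λ_C = 1.7169 pm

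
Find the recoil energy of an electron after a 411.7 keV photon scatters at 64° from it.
128.2560 keV

By energy conservation: K_e = E_initial - E_final

First find the scattered photon energy:
Initial wavelength: λ = hc/E = 3.0115 pm
Compton shift: Δλ = λ_C(1 - cos(64°)) = 1.3627 pm
Final wavelength: λ' = 3.0115 + 1.3627 = 4.3742 pm
Final photon energy: E' = hc/λ' = 283.4440 keV

Electron kinetic energy:
K_e = E - E' = 411.7000 - 283.4440 = 128.2560 keV

(Intermediate values are shown rounded; full precision is carried through to the final answer.)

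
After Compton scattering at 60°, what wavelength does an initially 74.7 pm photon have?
75.9132 pm

Using the Compton formula: λ' = λ + λ_C(1 − cos θ)

For θ = 60°, cos θ = 1/2 (exact) = 0.5000, so:
1 − cos 60° = 1 − (1/2) = 0.5000

Δλ = λ_C × 0.5000 = 2.4263 × 0.5000 = 1.2132 pm

λ' = 74.7 + 1.2132 = 75.9132 pm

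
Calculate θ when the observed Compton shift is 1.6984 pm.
72.54°

From the Compton formula Δλ = λ_C(1 - cos θ), we can solve for θ:

cos θ = 1 - Δλ/λ_C

Given:
- Δλ = 1.6984 pm
- λ_C = h/(m_e·c) ≈ 2.42631024 pm

cos θ = 1 - 1.6984/2.42631024
cos θ = 1 - 0.699993
cos θ = 0.300007

θ = arccos(0.300007)
θ = 72.54°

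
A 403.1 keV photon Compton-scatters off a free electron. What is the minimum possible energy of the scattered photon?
156.3801 keV (at θ = 180°)

The scattered photon has minimum energy when its wavelength is maximum, i.e., when the Compton shift Δλ = λ_C(1 − cos θ) is maximum. This occurs at θ = 180° (backscattering), giving Δλ_max = 2λ_C = 4.8526 pm.

Initial wavelength: λ₀ = hc/E₀ = 3.0758 pm
Maximum final wavelength: λ'_max = λ₀ + 2λ_C = 3.0758 + 4.8526 = 7.9284 pm
Minimum final energy: E'_min = hc/λ'_max = 156.3801 keV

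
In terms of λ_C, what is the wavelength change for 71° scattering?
0.6744 λ_C

The Compton shift formula is:
Δλ = λ_C(1 - cos θ)

Dividing both sides by λ_C:
Δλ/λ_C = 1 - cos θ

For θ = 71°:
Δλ/λ_C = 1 - cos(71°)
Δλ/λ_C = 1 - 0.3256
Δλ/λ_C = 0.6744

This means the shift is 0.6744 × λ_C = 1.6364 pm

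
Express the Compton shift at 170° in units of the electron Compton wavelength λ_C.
1.9848 λ_C

The Compton shift formula is:
Δλ = λ_C(1 - cos θ)

Dividing both sides by λ_C:
Δλ/λ_C = 1 - cos θ

For θ = 170°:
Δλ/λ_C = 1 - cos(170°)
Δλ/λ_C = 1 - -0.9848
Δλ/λ_C = 1.9848

This means the shift is 1.9848 × λ_C = 4.8158 pm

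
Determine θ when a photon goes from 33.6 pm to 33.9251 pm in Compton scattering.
30.00°

First find the wavelength shift:
Δλ = λ' - λ = 33.9251 - 33.6 = 0.3251 pm

Using Δλ = λ_C(1 - cos θ), with λ_C = h/(m_e·c) ≈ 2.42631024 pm:
cos θ = 1 - Δλ/λ_C
cos θ = 1 - 0.3251/2.42631024
cos θ = 0.866011

θ = arccos(0.866011)
θ = 30.00°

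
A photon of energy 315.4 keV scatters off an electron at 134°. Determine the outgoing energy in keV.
154.1559 keV

First convert energy to wavelength:
λ = hc/E, with hc ≈ 1239.842 keV·pm (i.e. 1239.842 eV·nm)

For E = 315.4 keV = 315400 eV:
λ = 1239.842 keV·pm / 315.4 keV
λ = 3.9310 pm

Calculate the Compton shift:
Δλ = λ_C(1 - cos(134°)) = 2.4263 × 1.6947
Δλ = 4.1118 pm

Final wavelength:
λ' = 3.9310 + 4.1118 = 8.0428 pm

Final energy:
E' = hc/λ' = 1239.842 / 8.0428 = 154.1559 keV

(Intermediate values are shown rounded; full precision is carried through to the final answer.)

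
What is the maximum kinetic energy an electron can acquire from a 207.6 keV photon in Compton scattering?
93.0637 keV

Maximum energy transfer occurs at θ = 180° (backscattering).

Initial photon: E₀ = 207.6 keV → λ₀ = 5.9723 pm

Maximum Compton shift (at 180°):
Δλ_max = 2λ_C = 2 × 2.4263 = 4.8526 pm

Final wavelength:
λ' = 5.9723 + 4.8526 = 10.8249 pm

Minimum photon energy (maximum energy to electron):
E'_min = hc/λ' = 114.5363 keV

Maximum electron kinetic energy:
K_max = E₀ - E'_min = 207.6000 - 114.5363 = 93.0637 keV

(Intermediate values are shown rounded; full precision is carried through to the final answer.)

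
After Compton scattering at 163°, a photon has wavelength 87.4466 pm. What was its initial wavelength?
82.7000 pm

From λ' = λ + Δλ, we have λ = λ' - Δλ

First calculate the Compton shift:
Δλ = λ_C(1 - cos θ)
Δλ = 2.4263 × (1 - cos(163°))
Δλ = 2.4263 × 1.9563
Δλ = 4.7466 pm

Initial wavelength:
λ = λ' - Δλ
λ = 87.4466 - 4.7466
λ = 82.7000 pm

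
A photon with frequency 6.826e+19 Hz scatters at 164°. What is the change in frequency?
3.550e+19 Hz (decrease)

Convert frequency to wavelength (c = 299792458 m/s):
λ₀ = c/f₀ = 299792458/6.826e+19 = 4.3919200e-12 m = 4.3919 pm

Calculate Compton shift:
Δλ = λ_C(1 - cos(164°)) = 4.7586 pm

Final wavelength:
λ' = λ₀ + Δλ = 4.3919 + 4.7586 = 9.1505 pm

Final frequency:
f' = c/λ' = 299792458/9.1505493e-12 = 3.2762236e+19 Hz

Frequency shift (decrease):
Δf = f₀ - f' = 6.826e+19 - 3.2762236e+19 = 3.550e+19 Hz

(Intermediate values are shown rounded; full precision is carried through to the final answer.)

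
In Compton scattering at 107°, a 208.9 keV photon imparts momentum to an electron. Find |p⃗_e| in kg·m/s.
1.5023e-22 kg·m/s

The electron is initially at rest, so by conservation of momentum:
p⃗_e = p⃗₀ − p⃗'  (incident photon momentum minus scattered photon momentum)

Photon momentum magnitudes (p = h/λ = E/c):
λ₀ = hc/E₀ = 5.9351 pm → p₀ = h/λ₀ = 1.1164e-22 kg·m/s
Δλ = λ_C(1 − cos 107°) = 3.1357 pm
λ' = 9.0708 pm → p' = h/λ' = 7.3048e-23 kg·m/s

The scattered photon makes angle θ = 107° with the incident direction, so by the law of cosines:
|p⃗_e|² = p₀² + p'² − 2p₀p'cos θ
|p⃗_e|² = (1.1164e-22)² + (7.3048e-23)² − 2·1.1164e-22·7.3048e-23·cos(107°)
|p⃗_e| = 1.5023e-22 kg·m/s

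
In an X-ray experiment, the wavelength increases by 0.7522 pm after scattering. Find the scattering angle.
46.37°

From the Compton formula Δλ = λ_C(1 - cos θ), we can solve for θ:

cos θ = 1 - Δλ/λ_C

Given:
- Δλ = 0.7522 pm
- λ_C = h/(m_e·c) ≈ 2.42631024 pm

cos θ = 1 - 0.7522/2.42631024
cos θ = 1 - 0.310018
cos θ = 0.689982

θ = arccos(0.689982)
θ = 46.37°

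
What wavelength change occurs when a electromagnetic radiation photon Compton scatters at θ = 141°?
4.3119 pm

Using the Compton scattering formula:
Δλ = λ_C(1 - cos θ)

where λ_C = h/(m_e·c) ≈ 2.4263 pm is the Compton wavelength of an electron.

For θ = 141°:
cos(141°) = -0.7771
1 - cos(141°) = 1.7771

Δλ = 2.4263 × 1.7771
Δλ = 4.3119 pm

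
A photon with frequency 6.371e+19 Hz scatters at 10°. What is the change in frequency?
4.952e+17 Hz (decrease)

Convert frequency to wavelength (c = 299792458 m/s):
λ₀ = c/f₀ = 299792458/6.371e+19 = 4.7055793e-12 m = 4.7056 pm

Calculate Compton shift:
Δλ = λ_C(1 - cos(10°)) = 0.0369 pm

Final wavelength:
λ' = λ₀ + Δλ = 4.7056 + 0.0369 = 4.7424 pm

Final frequency:
f' = c/λ' = 299792458/4.7424404e-12 = 6.3214807e+19 Hz

Frequency shift (decrease):
Δf = f₀ - f' = 6.371e+19 - 6.3214807e+19 = 4.952e+17 Hz

(Intermediate values are shown rounded; full precision is carried through to the final answer.)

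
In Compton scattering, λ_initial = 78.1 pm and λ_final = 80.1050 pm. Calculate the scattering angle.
80.00°

First find the wavelength shift:
Δλ = λ' - λ = 80.1050 - 78.1 = 2.0050 pm

Using Δλ = λ_C(1 - cos θ), with λ_C = h/(m_e·c) ≈ 2.42631024 pm:
cos θ = 1 - Δλ/λ_C
cos θ = 1 - 2.0050/2.42631024
cos θ = 0.173642

θ = arccos(0.173642)
θ = 80.00°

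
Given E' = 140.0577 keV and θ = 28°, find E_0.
144.7000 keV

Convert final energy to wavelength (hc ≈ 1239.842 keV·pm):
λ' = hc/E' = 1239.842 / 140.0577 = 8.8524 pm

Calculate the Compton shift:
Δλ = λ_C(1 - cos(28°))
Δλ = 2.4263 × (1 - cos(28°))
Δλ = 0.2840 pm

Initial wavelength:
λ = λ' - Δλ = 8.8524 - 0.2840 = 8.5684 pm

Initial energy:
E = hc/λ = 1239.842 / 8.5684 = 144.7000 keV

(Intermediate values are shown rounded; full precision is carried through to the final answer.)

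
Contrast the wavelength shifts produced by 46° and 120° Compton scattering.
120° produces the larger shift by a factor of 4.913

Calculate both shifts using Δλ = λ_C(1 - cos θ):

For θ₁ = 46°:
Δλ₁ = 2.4263 × (1 - cos(46°))
Δλ₁ = 2.4263 × 0.3053
Δλ₁ = 0.7409 pm

For θ₂ = 120°:
Δλ₂ = 2.4263 × (1 - cos(120°))
Δλ₂ = 2.4263 × 1.5000
Δλ₂ = 3.6395 pm

The 120° angle produces the larger shift.
Ratio: 3.6395/0.7409 = 4.913

(Intermediate values are shown rounded; full precision is carried through to the final answer.)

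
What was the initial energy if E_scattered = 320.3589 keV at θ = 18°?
330.5000 keV

Convert final energy to wavelength (hc ≈ 1239.842 keV·pm):
λ' = hc/E' = 1239.842 / 320.3589 = 3.8702 pm

Calculate the Compton shift:
Δλ = λ_C(1 - cos(18°))
Δλ = 2.4263 × (1 - cos(18°))
Δλ = 0.1188 pm

Initial wavelength:
λ = λ' - Δλ = 3.8702 - 0.1188 = 3.7514 pm

Initial energy:
E = hc/λ = 1239.842 / 3.7514 = 330.5000 keV

(Intermediate values are shown rounded; full precision is carried through to the final answer.)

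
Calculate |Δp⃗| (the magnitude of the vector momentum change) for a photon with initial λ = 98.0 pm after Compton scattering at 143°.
1.2551e-23 kg·m/s

Photon momentum magnitude is p = h/λ.

Initial momentum:
p₀ = h/λ = 6.6261e-34/9.8000e-11 = 6.7613e-24 kg·m/s

After scattering:
λ' = λ + Δλ = 98.0 + 4.3640 = 102.3640 pm
p' = h/λ' = 6.6261e-34/1.0236e-10 = 6.4730e-24 kg·m/s

Momentum is a vector; the scattered photon's direction makes angle θ = 143° with the incident direction. The magnitude of the vector change Δp⃗ = p⃗₀ − p⃗' is found from the law of cosines:
|Δp⃗|² = p₀² + p'² − 2p₀p'cos θ
|Δp⃗|² = (6.7613e-24)² + (6.4730e-24)² − 2·6.7613e-24·6.4730e-24·cos(143°)
|Δp⃗| = 1.2551e-23 kg·m/s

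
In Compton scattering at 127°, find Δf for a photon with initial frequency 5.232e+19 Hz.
2.115e+19 Hz (decrease)

Convert frequency to wavelength (c = 299792458 m/s):
λ₀ = c/f₀ = 299792458/5.232e+19 = 5.7299782e-12 m = 5.7300 pm

Calculate Compton shift:
Δλ = λ_C(1 - cos(127°)) = 3.8865 pm

Final wavelength:
λ' = λ₀ + Δλ = 5.7300 + 3.8865 = 9.6165 pm

Final frequency:
f' = c/λ' = 299792458/9.6164784e-12 = 3.1174870e+19 Hz

Frequency shift (decrease):
Δf = f₀ - f' = 5.232e+19 - 3.1174870e+19 = 2.115e+19 Hz

(Intermediate values are shown rounded; full precision is carried through to the final answer.)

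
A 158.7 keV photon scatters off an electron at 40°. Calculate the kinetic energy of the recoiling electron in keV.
10.7499 keV

By energy conservation: K_e = E_initial - E_final

First find the scattered photon energy:
Initial wavelength: λ = hc/E = 7.8125 pm
Compton shift: Δλ = λ_C(1 - cos(40°)) = 0.5676 pm
Final wavelength: λ' = 7.8125 + 0.5676 = 8.3801 pm
Final photon energy: E' = hc/λ' = 147.9501 keV

Electron kinetic energy:
K_e = E - E' = 158.7000 - 147.9501 = 10.7499 keV

(Intermediate values are shown rounded; full precision is carried through to the final answer.)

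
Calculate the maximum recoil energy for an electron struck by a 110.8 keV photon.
33.5153 keV

Maximum energy transfer occurs at θ = 180° (backscattering).

Initial photon: E₀ = 110.8 keV → λ₀ = 11.1899 pm

Maximum Compton shift (at 180°):
Δλ_max = 2λ_C = 2 × 2.4263 = 4.8526 pm

Final wavelength:
λ' = 11.1899 + 4.8526 = 16.0425 pm

Minimum photon energy (maximum energy to electron):
E'_min = hc/λ' = 77.2847 keV

Maximum electron kinetic energy:
K_max = E₀ - E'_min = 110.8000 - 77.2847 = 33.5153 keV

(Intermediate values are shown rounded; full precision is carried through to the final answer.)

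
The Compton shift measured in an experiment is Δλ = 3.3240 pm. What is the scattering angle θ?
111.71°

From the Compton formula Δλ = λ_C(1 - cos θ), we can solve for θ:

cos θ = 1 - Δλ/λ_C

Given:
- Δλ = 3.3240 pm
- λ_C = h/(m_e·c) ≈ 2.42631024 pm

cos θ = 1 - 3.3240/2.42631024
cos θ = 1 - 1.369981
cos θ = -0.369981

θ = arccos(-0.369981)
θ = 111.71°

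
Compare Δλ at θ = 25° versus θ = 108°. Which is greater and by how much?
108° produces the larger shift by a factor of 13.971

Calculate both shifts using Δλ = λ_C(1 - cos θ):

For θ₁ = 25°:
Δλ₁ = 2.4263 × (1 - cos(25°))
Δλ₁ = 2.4263 × 0.0937
Δλ₁ = 0.2273 pm

For θ₂ = 108°:
Δλ₂ = 2.4263 × (1 - cos(108°))
Δλ₂ = 2.4263 × 1.3090
Δλ₂ = 3.1761 pm

The 108° angle produces the larger shift.
Ratio: 3.1761/0.2273 = 13.971

(Intermediate values are shown rounded; full precision is carried through to the final answer.)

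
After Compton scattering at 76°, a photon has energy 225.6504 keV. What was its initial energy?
339.2001 keV

Convert final energy to wavelength (hc ≈ 1239.842 keV·pm):
λ' = hc/E' = 1239.842 / 225.6504 = 5.4945 pm

Calculate the Compton shift:
Δλ = λ_C(1 - cos(76°))
Δλ = 2.4263 × (1 - cos(76°))
Δλ = 1.8393 pm

Initial wavelength:
λ = λ' - Δλ = 5.4945 - 1.8393 = 3.6552 pm

Initial energy:
E = hc/λ = 1239.842 / 3.6552 = 339.2001 keV

(Intermediate values are shown rounded; full precision is carried through to the final answer.)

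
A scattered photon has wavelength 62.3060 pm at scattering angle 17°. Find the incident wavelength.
62.2000 pm

From λ' = λ + Δλ, we have λ = λ' - Δλ

First calculate the Compton shift:
Δλ = λ_C(1 - cos θ)
Δλ = 2.4263 × (1 - cos(17°))
Δλ = 2.4263 × 0.0437
Δλ = 0.1060 pm

Initial wavelength:
λ = λ' - Δλ
λ = 62.3060 - 0.1060
λ = 62.2000 pm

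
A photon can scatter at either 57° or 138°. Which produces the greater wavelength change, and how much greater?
138° produces the larger shift by a factor of 3.828

Calculate both shifts using Δλ = λ_C(1 - cos θ):

For θ₁ = 57°:
Δλ₁ = 2.4263 × (1 - cos(57°))
Δλ₁ = 2.4263 × 0.4554
Δλ₁ = 1.1048 pm

For θ₂ = 138°:
Δλ₂ = 2.4263 × (1 - cos(138°))
Δλ₂ = 2.4263 × 1.7431
Δλ₂ = 4.2294 pm

The 138° angle produces the larger shift.
Ratio: 4.2294/1.1048 = 3.828

(Intermediate values are shown rounded; full precision is carried through to the final answer.)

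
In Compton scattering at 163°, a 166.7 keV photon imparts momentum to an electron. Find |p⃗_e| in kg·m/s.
1.4199e-22 kg·m/s

The electron is initially at rest, so by conservation of momentum:
p⃗_e = p⃗₀ − p⃗'  (incident photon momentum minus scattered photon momentum)

Photon momentum magnitudes (p = h/λ = E/c):
λ₀ = hc/E₀ = 7.4376 pm → p₀ = h/λ₀ = 8.9089e-23 kg·m/s
Δλ = λ_C(1 − cos 163°) = 4.7466 pm
λ' = 12.1842 pm → p' = h/λ' = 5.4383e-23 kg·m/s

The scattered photon makes angle θ = 163° with the incident direction, so by the law of cosines:
|p⃗_e|² = p₀² + p'² − 2p₀p'cos θ
|p⃗_e|² = (8.9089e-23)² + (5.4383e-23)² − 2·8.9089e-23·5.4383e-23·cos(163°)
|p⃗_e| = 1.4199e-22 kg·m/s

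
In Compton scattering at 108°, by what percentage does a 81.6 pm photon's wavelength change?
3.8923%

Calculate the Compton shift:
Δλ = λ_C(1 - cos(108°))
Δλ = 2.4263 × (1 - cos(108°))
Δλ = 2.4263 × 1.3090
Δλ = 3.1761 pm

Percentage change:
(Δλ/λ₀) × 100 = (3.1761/81.6) × 100
= 3.8923%

(Intermediate values are shown rounded; full precision is carried through to the final answer.)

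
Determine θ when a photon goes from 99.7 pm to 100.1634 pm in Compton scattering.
36.00°

First find the wavelength shift:
Δλ = λ' - λ = 100.1634 - 99.7 = 0.4634 pm

Using Δλ = λ_C(1 - cos θ), with λ_C = h/(m_e·c) ≈ 2.42631024 pm:
cos θ = 1 - Δλ/λ_C
cos θ = 1 - 0.4634/2.42631024
cos θ = 0.809010

θ = arccos(0.809010)
θ = 36.00°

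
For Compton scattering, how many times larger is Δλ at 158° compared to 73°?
158° produces the larger shift by a factor of 2.723

Calculate both shifts using Δλ = λ_C(1 - cos θ):

For θ₁ = 73°:
Δλ₁ = 2.4263 × (1 - cos(73°))
Δλ₁ = 2.4263 × 0.7076
Δλ₁ = 1.7169 pm

For θ₂ = 158°:
Δλ₂ = 2.4263 × (1 - cos(158°))
Δλ₂ = 2.4263 × 1.9272
Δλ₂ = 4.6759 pm

The 158° angle produces the larger shift.
Ratio: 4.6759/1.7169 = 2.723

(Intermediate values are shown rounded; full precision is carried through to the final answer.)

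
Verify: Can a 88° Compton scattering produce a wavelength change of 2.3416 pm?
Yes, consistent

Calculate the expected shift for θ = 88°:

Δλ_expected = λ_C(1 - cos(88°))
Δλ_expected = 2.4263 × (1 - cos(88°))
Δλ_expected = 2.4263 × 0.9651
Δλ_expected = 2.3416 pm

Given shift: 2.3416 pm
Expected shift: 2.3416 pm
Difference: 0.0000 pm

The values match. This is consistent with Compton scattering at the stated angle.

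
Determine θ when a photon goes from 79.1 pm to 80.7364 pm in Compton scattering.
71.00°

First find the wavelength shift:
Δλ = λ' - λ = 80.7364 - 79.1 = 1.6364 pm

Using Δλ = λ_C(1 - cos θ), with λ_C = h/(m_e·c) ≈ 2.42631024 pm:
cos θ = 1 - Δλ/λ_C
cos θ = 1 - 1.6364/2.42631024
cos θ = 0.325560

θ = arccos(0.325560)
θ = 71.00°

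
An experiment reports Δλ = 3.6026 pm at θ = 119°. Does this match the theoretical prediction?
Yes, consistent

Calculate the expected shift for θ = 119°:

Δλ_expected = λ_C(1 - cos(119°))
Δλ_expected = 2.4263 × (1 - cos(119°))
Δλ_expected = 2.4263 × 1.4848
Δλ_expected = 3.6026 pm

Given shift: 3.6026 pm
Expected shift: 3.6026 pm
Difference: 0.0000 pm

The values match. This is consistent with Compton scattering at the stated angle.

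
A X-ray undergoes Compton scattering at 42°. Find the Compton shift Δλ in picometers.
0.6232 pm

Using the Compton scattering formula:
Δλ = λ_C(1 - cos θ)

where λ_C = h/(m_e·c) ≈ 2.4263 pm is the Compton wavelength of an electron.

For θ = 42°:
cos(42°) = 0.7431
1 - cos(42°) = 0.2569

Δλ = 2.4263 × 0.2569
Δλ = 0.6232 pm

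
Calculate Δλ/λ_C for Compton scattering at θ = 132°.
1.6691 λ_C

The Compton shift formula is:
Δλ = λ_C(1 - cos θ)

Dividing both sides by λ_C:
Δλ/λ_C = 1 - cos θ

For θ = 132°:
Δλ/λ_C = 1 - cos(132°)
Δλ/λ_C = 1 - -0.6691
Δλ/λ_C = 1.6691

This means the shift is 1.6691 × λ_C = 4.0498 pm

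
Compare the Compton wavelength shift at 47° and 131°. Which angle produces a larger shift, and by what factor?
131° produces the larger shift by a factor of 5.208

Calculate both shifts using Δλ = λ_C(1 - cos θ):

For θ₁ = 47°:
Δλ₁ = 2.4263 × (1 - cos(47°))
Δλ₁ = 2.4263 × 0.3180
Δλ₁ = 0.7716 pm

For θ₂ = 131°:
Δλ₂ = 2.4263 × (1 - cos(131°))
Δλ₂ = 2.4263 × 1.6561
Δλ₂ = 4.0181 pm

The 131° angle produces the larger shift.
Ratio: 4.0181/0.7716 = 5.208

(Intermediate values are shown rounded; full precision is carried through to the final answer.)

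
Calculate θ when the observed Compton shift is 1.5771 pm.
69.51°

From the Compton formula Δλ = λ_C(1 - cos θ), we can solve for θ:

cos θ = 1 - Δλ/λ_C

Given:
- Δλ = 1.5771 pm
- λ_C = h/(m_e·c) ≈ 2.42631024 pm

cos θ = 1 - 1.5771/2.42631024
cos θ = 1 - 0.649999
cos θ = 0.350001

θ = arccos(0.350001)
θ = 69.51°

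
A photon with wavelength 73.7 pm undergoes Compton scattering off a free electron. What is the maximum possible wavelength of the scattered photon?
78.5526 pm (at θ = 180°)

The Compton shift is Δλ = λ_C(1 − cos θ).

Since cos θ ranges from −1 to 1, the factor (1 − cos θ) ranges from 0 to 2; the maximum shift occurs at θ = 180° (backscattering):
Δλ_max = 2λ_C = 2 × 2.4263 pm = 4.8526 pm

Maximum scattered wavelength:
λ'_max = λ₀ + Δλ_max = 73.7 + 4.8526 = 78.5526 pm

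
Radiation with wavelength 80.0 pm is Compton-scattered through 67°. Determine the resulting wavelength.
81.4783 pm

Using the Compton scattering formula:
λ' = λ + Δλ = λ + λ_C(1 - cos θ)

Given:
- Initial wavelength λ = 80.0 pm
- Scattering angle θ = 67°
- Compton wavelength λ_C ≈ 2.4263 pm

Calculate the shift:
Δλ = 2.4263 × (1 - cos(67°))
Δλ = 2.4263 × 0.6093
Δλ = 1.4783 pm

Final wavelength:
λ' = 80.0 + 1.4783 = 81.4783 pm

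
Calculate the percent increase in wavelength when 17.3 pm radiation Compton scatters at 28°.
1.6417%

Calculate the Compton shift:
Δλ = λ_C(1 - cos(28°))
Δλ = 2.4263 × (1 - cos(28°))
Δλ = 2.4263 × 0.1171
Δλ = 0.2840 pm

Percentage change:
(Δλ/λ₀) × 100 = (0.2840/17.3) × 100
= 1.6417%

(Intermediate values are shown rounded; full precision is carried through to the final answer.)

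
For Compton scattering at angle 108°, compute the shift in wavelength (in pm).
3.1761 pm

Using the Compton scattering formula:
Δλ = λ_C(1 - cos θ)

where λ_C = h/(m_e·c) ≈ 2.4263 pm is the Compton wavelength of an electron.

For θ = 108°:
cos(108°) = -0.3090
1 - cos(108°) = 1.3090

Δλ = 2.4263 × 1.3090
Δλ = 3.1761 pm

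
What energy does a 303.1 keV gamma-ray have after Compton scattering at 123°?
158.1772 keV

First convert energy to wavelength:
λ = hc/E, with hc ≈ 1239.842 keV·pm (i.e. 1239.842 eV·nm)

For E = 303.1 keV = 303100 eV:
λ = 1239.842 keV·pm / 303.1 keV
λ = 4.0905 pm

Calculate the Compton shift:
Δλ = λ_C(1 - cos(123°)) = 2.4263 × 1.5446
Δλ = 3.7478 pm

Final wavelength:
λ' = 4.0905 + 3.7478 = 7.8383 pm

Final energy:
E' = hc/λ' = 1239.842 / 7.8383 = 158.1772 keV

(Intermediate values are shown rounded; full precision is carried through to the final answer.)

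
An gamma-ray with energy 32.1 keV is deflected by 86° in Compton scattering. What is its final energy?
30.3278 keV

First convert energy to wavelength:
λ = hc/E, with hc ≈ 1239.842 keV·pm (i.e. 1239.842 eV·nm)

For E = 32.1 keV = 32100 eV:
λ = 1239.842 keV·pm / 32.1 keV
λ = 38.6244 pm

Calculate the Compton shift:
Δλ = λ_C(1 - cos(86°)) = 2.4263 × 0.9302
Δλ = 2.2571 pm

Final wavelength:
λ' = 38.6244 + 2.2571 = 40.8814 pm

Final energy:
E' = hc/λ' = 1239.842 / 40.8814 = 30.3278 keV

(Intermediate values are shown rounded; full precision is carried through to the final answer.)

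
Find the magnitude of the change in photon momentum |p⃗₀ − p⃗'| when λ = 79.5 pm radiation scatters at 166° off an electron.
1.6076e-23 kg·m/s

Photon momentum magnitude is p = h/λ.

Initial momentum:
p₀ = h/λ = 6.6261e-34/7.9500e-11 = 8.3347e-24 kg·m/s

After scattering:
λ' = λ + Δλ = 79.5 + 4.7805 = 84.2805 pm
p' = h/λ' = 6.6261e-34/8.4281e-11 = 7.8619e-24 kg·m/s

Momentum is a vector; the scattered photon's direction makes angle θ = 166° with the incident direction. The magnitude of the vector change Δp⃗ = p⃗₀ − p⃗' is found from the law of cosines:
|Δp⃗|² = p₀² + p'² − 2p₀p'cos θ
|Δp⃗|² = (8.3347e-24)² + (7.8619e-24)² − 2·8.3347e-24·7.8619e-24·cos(166°)
|Δp⃗| = 1.6076e-23 kg·m/s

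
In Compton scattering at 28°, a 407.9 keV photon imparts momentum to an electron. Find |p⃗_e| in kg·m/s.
1.0257e-22 kg·m/s

The electron is initially at rest, so by conservation of momentum:
p⃗_e = p⃗₀ − p⃗'  (incident photon momentum minus scattered photon momentum)

Photon momentum magnitudes (p = h/λ = E/c):
λ₀ = hc/E₀ = 3.0396 pm → p₀ = h/λ₀ = 2.1799e-22 kg·m/s
Δλ = λ_C(1 − cos 28°) = 0.2840 pm
λ' = 3.3236 pm → p' = h/λ' = 1.9937e-22 kg·m/s

The scattered photon makes angle θ = 28° with the incident direction, so by the law of cosines:
|p⃗_e|² = p₀² + p'² − 2p₀p'cos θ
|p⃗_e|² = (2.1799e-22)² + (1.9937e-22)² − 2·2.1799e-22·1.9937e-22·cos(28°)
|p⃗_e| = 1.0257e-22 kg·m/s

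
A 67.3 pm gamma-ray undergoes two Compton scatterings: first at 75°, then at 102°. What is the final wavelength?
72.0291 pm

Apply Compton shift twice:

First scattering at θ₁ = 75°:
Δλ₁ = λ_C(1 - cos(75°))
Δλ₁ = 2.4263 × 0.7412
Δλ₁ = 1.7983 pm

After first scattering:
λ₁ = 67.3 + 1.7983 = 69.0983 pm

Second scattering at θ₂ = 102°:
Δλ₂ = λ_C(1 - cos(102°))
Δλ₂ = 2.4263 × 1.2079
Δλ₂ = 2.9308 pm

Final wavelength:
λ₂ = 69.0983 + 2.9308 = 72.0291 pm

Total shift: Δλ_total = 1.7983 + 2.9308 = 4.7291 pm

(Intermediate values are shown rounded; full precision is carried through to the final answer.)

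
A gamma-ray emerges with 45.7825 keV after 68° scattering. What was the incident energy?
48.5000 keV

Convert final energy to wavelength (hc ≈ 1239.842 keV·pm):
λ' = hc/E' = 1239.842 / 45.7825 = 27.0811 pm

Calculate the Compton shift:
Δλ = λ_C(1 - cos(68°))
Δλ = 2.4263 × (1 - cos(68°))
Δλ = 1.5174 pm

Initial wavelength:
λ = λ' - Δλ = 27.0811 - 1.5174 = 25.5637 pm

Initial energy:
E = hc/λ = 1239.842 / 25.5637 = 48.5000 keV

(Intermediate values are shown rounded; full precision is carried through to the final answer.)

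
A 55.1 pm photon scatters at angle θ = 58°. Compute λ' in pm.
56.2406 pm

Using the Compton scattering formula:
λ' = λ + Δλ = λ + λ_C(1 - cos θ)

Given:
- Initial wavelength λ = 55.1 pm
- Scattering angle θ = 58°
- Compton wavelength λ_C ≈ 2.4263 pm

Calculate the shift:
Δλ = 2.4263 × (1 - cos(58°))
Δλ = 2.4263 × 0.4701
Δλ = 1.1406 pm

Final wavelength:
λ' = 55.1 + 1.1406 = 56.2406 pm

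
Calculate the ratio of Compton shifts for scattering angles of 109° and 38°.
109° produces the larger shift by a factor of 6.253

Calculate both shifts using Δλ = λ_C(1 - cos θ):

For θ₁ = 38°:
Δλ₁ = 2.4263 × (1 - cos(38°))
Δλ₁ = 2.4263 × 0.2120
Δλ₁ = 0.5144 pm

For θ₂ = 109°:
Δλ₂ = 2.4263 × (1 - cos(109°))
Δλ₂ = 2.4263 × 1.3256
Δλ₂ = 3.2162 pm

The 109° angle produces the larger shift.
Ratio: 3.2162/0.5144 = 6.253

(Intermediate values are shown rounded; full precision is carried through to the final answer.)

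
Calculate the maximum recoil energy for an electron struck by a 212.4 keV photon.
96.4176 keV

Maximum energy transfer occurs at θ = 180° (backscattering).

Initial photon: E₀ = 212.4 keV → λ₀ = 5.8373 pm

Maximum Compton shift (at 180°):
Δλ_max = 2λ_C = 2 × 2.4263 = 4.8526 pm

Final wavelength:
λ' = 5.8373 + 4.8526 = 10.6899 pm

Minimum photon energy (maximum energy to electron):
E'_min = hc/λ' = 115.9824 keV

Maximum electron kinetic energy:
K_max = E₀ - E'_min = 212.4000 - 115.9824 = 96.4176 keV

(Intermediate values are shown rounded; full precision is carried through to the final answer.)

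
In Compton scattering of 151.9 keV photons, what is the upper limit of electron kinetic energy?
56.6363 keV

Maximum energy transfer occurs at θ = 180° (backscattering).

Initial photon: E₀ = 151.9 keV → λ₀ = 8.1622 pm

Maximum Compton shift (at 180°):
Δλ_max = 2λ_C = 2 × 2.4263 = 4.8526 pm

Final wavelength:
λ' = 8.1622 + 4.8526 = 13.0148 pm

Minimum photon energy (maximum energy to electron):
E'_min = hc/λ' = 95.2637 keV

Maximum electron kinetic energy:
K_max = E₀ - E'_min = 151.9000 - 95.2637 = 56.6363 keV

(Intermediate values are shown rounded; full precision is carried through to the final answer.)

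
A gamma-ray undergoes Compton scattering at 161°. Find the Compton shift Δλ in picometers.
4.7204 pm

Using the Compton scattering formula:
Δλ = λ_C(1 - cos θ)

where λ_C = h/(m_e·c) ≈ 2.4263 pm is the Compton wavelength of an electron.

For θ = 161°:
cos(161°) = -0.9455
1 - cos(161°) = 1.9455

Δλ = 2.4263 × 1.9455
Δλ = 4.7204 pm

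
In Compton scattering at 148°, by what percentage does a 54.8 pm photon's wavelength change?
8.1824%

Calculate the Compton shift:
Δλ = λ_C(1 - cos(148°))
Δλ = 2.4263 × (1 - cos(148°))
Δλ = 2.4263 × 1.8480
Δλ = 4.4839 pm

Percentage change:
(Δλ/λ₀) × 100 = (4.4839/54.8) × 100
= 8.1824%

(Intermediate values are shown rounded; full precision is carried through to the final answer.)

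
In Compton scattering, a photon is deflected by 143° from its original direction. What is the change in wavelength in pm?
4.3640 pm

Using the Compton scattering formula:
Δλ = λ_C(1 - cos θ)

where λ_C = h/(m_e·c) ≈ 2.4263 pm is the Compton wavelength of an electron.

For θ = 143°:
cos(143°) = -0.7986
1 - cos(143°) = 1.7986

Δλ = 2.4263 × 1.7986
Δλ = 4.3640 pm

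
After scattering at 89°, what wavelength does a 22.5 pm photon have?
24.8840 pm

Using the Compton scattering formula:
λ' = λ + Δλ = λ + λ_C(1 - cos θ)

Given:
- Initial wavelength λ = 22.5 pm
- Scattering angle θ = 89°
- Compton wavelength λ_C ≈ 2.4263 pm

Calculate the shift:
Δλ = 2.4263 × (1 - cos(89°))
Δλ = 2.4263 × 0.9825
Δλ = 2.3840 pm

Final wavelength:
λ' = 22.5 + 2.3840 = 24.8840 pm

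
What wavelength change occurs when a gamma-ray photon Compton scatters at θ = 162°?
4.7339 pm

Using the Compton scattering formula:
Δλ = λ_C(1 - cos θ)

where λ_C = h/(m_e·c) ≈ 2.4263 pm is the Compton wavelength of an electron.

For θ = 162°:
cos(162°) = -0.9511
1 - cos(162°) = 1.9511

Δλ = 2.4263 × 1.9511
Δλ = 4.7339 pm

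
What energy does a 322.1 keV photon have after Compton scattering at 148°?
148.7837 keV

First convert energy to wavelength:
λ = hc/E, with hc ≈ 1239.842 keV·pm (i.e. 1239.842 eV·nm)

For E = 322.1 keV = 322100 eV:
λ = 1239.842 keV·pm / 322.1 keV
λ = 3.8492 pm

Calculate the Compton shift:
Δλ = λ_C(1 - cos(148°)) = 2.4263 × 1.8480
Δλ = 4.4839 pm

Final wavelength:
λ' = 3.8492 + 4.4839 = 8.3332 pm

Final energy:
E' = hc/λ' = 1239.842 / 8.3332 = 148.7837 keV

(Intermediate values are shown rounded; full precision is carried through to the final answer.)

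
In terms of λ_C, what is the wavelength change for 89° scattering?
0.9825 λ_C

The Compton shift formula is:
Δλ = λ_C(1 - cos θ)

Dividing both sides by λ_C:
Δλ/λ_C = 1 - cos θ

For θ = 89°:
Δλ/λ_C = 1 - cos(89°)
Δλ/λ_C = 1 - 0.0175
Δλ/λ_C = 0.9825

This means the shift is 0.9825 × λ_C = 2.3840 pm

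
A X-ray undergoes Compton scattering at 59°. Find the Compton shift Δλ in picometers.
1.1767 pm

Using the Compton scattering formula:
Δλ = λ_C(1 - cos θ)

where λ_C = h/(m_e·c) ≈ 2.4263 pm is the Compton wavelength of an electron.

For θ = 59°:
cos(59°) = 0.5150
1 - cos(59°) = 0.4850

Δλ = 2.4263 × 0.4850
Δλ = 1.1767 pm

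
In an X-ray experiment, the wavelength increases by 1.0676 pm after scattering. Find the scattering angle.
55.94°

From the Compton formula Δλ = λ_C(1 - cos θ), we can solve for θ:

cos θ = 1 - Δλ/λ_C

Given:
- Δλ = 1.0676 pm
- λ_C = h/(m_e·c) ≈ 2.42631024 pm

cos θ = 1 - 1.0676/2.42631024
cos θ = 1 - 0.440010
cos θ = 0.559990

θ = arccos(0.559990)
θ = 55.94°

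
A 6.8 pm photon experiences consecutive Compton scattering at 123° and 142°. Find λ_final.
14.8860 pm

Apply Compton shift twice:

First scattering at θ₁ = 123°:
Δλ₁ = λ_C(1 - cos(123°))
Δλ₁ = 2.4263 × 1.5446
Δλ₁ = 3.7478 pm

After first scattering:
λ₁ = 6.8 + 3.7478 = 10.5478 pm

Second scattering at θ₂ = 142°:
Δλ₂ = λ_C(1 - cos(142°))
Δλ₂ = 2.4263 × 1.7880
Δλ₂ = 4.3383 pm

Final wavelength:
λ₂ = 10.5478 + 4.3383 = 14.8860 pm

Total shift: Δλ_total = 3.7478 + 4.3383 = 8.0860 pm

(Intermediate values are shown rounded; full precision is carried through to the final answer.)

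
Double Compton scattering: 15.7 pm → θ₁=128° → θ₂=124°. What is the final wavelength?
23.4032 pm

Apply Compton shift twice:

First scattering at θ₁ = 128°:
Δλ₁ = λ_C(1 - cos(128°))
Δλ₁ = 2.4263 × 1.6157
Δλ₁ = 3.9201 pm

After first scattering:
λ₁ = 15.7 + 3.9201 = 19.6201 pm

Second scattering at θ₂ = 124°:
Δλ₂ = λ_C(1 - cos(124°))
Δλ₂ = 2.4263 × 1.5592
Δλ₂ = 3.7831 pm

Final wavelength:
λ₂ = 19.6201 + 3.7831 = 23.4032 pm

Total shift: Δλ_total = 3.9201 + 3.7831 = 7.7032 pm

(Intermediate values are shown rounded; full precision is carried through to the final answer.)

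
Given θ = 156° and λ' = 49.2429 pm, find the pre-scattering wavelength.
44.6000 pm

From λ' = λ + Δλ, we have λ = λ' - Δλ

First calculate the Compton shift:
Δλ = λ_C(1 - cos θ)
Δλ = 2.4263 × (1 - cos(156°))
Δλ = 2.4263 × 1.9135
Δλ = 4.6429 pm

Initial wavelength:
λ = λ' - Δλ
λ = 49.2429 - 4.6429
λ = 44.6000 pm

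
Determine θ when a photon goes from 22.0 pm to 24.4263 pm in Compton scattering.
90.00°

First find the wavelength shift:
Δλ = λ' - λ = 24.4263 - 22.0 = 2.4263 pm

Using Δλ = λ_C(1 - cos θ), with λ_C = h/(m_e·c) ≈ 2.42631024 pm:
cos θ = 1 - Δλ/λ_C
cos θ = 1 - 2.4263/2.42631024
cos θ = 0.000004

θ = arccos(0.000004)
θ = 90.00°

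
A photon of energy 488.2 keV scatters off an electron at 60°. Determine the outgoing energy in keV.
330.3801 keV

First convert energy to wavelength:
λ = hc/E, with hc ≈ 1239.842 keV·pm (i.e. 1239.842 eV·nm)

For E = 488.2 keV = 488200 eV:
λ = 1239.842 keV·pm / 488.2 keV
λ = 2.5396 pm

Calculate the Compton shift:
Δλ = λ_C(1 - cos(60°)) = 2.4263 × 0.5000
Δλ = 1.2132 pm

Final wavelength:
λ' = 2.5396 + 1.2132 = 3.7528 pm

Final energy:
E' = hc/λ' = 1239.842 / 3.7528 = 330.3801 keV

(Intermediate values are shown rounded; full precision is carried through to the final answer.)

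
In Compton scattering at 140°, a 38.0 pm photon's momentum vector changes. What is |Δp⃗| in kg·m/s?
3.1116e-23 kg·m/s

Photon momentum magnitude is p = h/λ.

Initial momentum:
p₀ = h/λ = 6.6261e-34/3.8000e-11 = 1.7437e-23 kg·m/s

After scattering:
λ' = λ + Δλ = 38.0 + 4.2850 = 42.2850 pm
p' = h/λ' = 6.6261e-34/4.2285e-11 = 1.5670e-23 kg·m/s

Momentum is a vector; the scattered photon's direction makes angle θ = 140° with the incident direction. The magnitude of the vector change Δp⃗ = p⃗₀ − p⃗' is found from the law of cosines:
|Δp⃗|² = p₀² + p'² − 2p₀p'cos θ
|Δp⃗|² = (1.7437e-23)² + (1.5670e-23)² − 2·1.7437e-23·1.5670e-23·cos(140°)
|Δp⃗| = 3.1116e-23 kg·m/s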